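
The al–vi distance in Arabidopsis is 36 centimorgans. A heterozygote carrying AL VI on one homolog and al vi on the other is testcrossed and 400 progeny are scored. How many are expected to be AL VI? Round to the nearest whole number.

A map distance of 36 centimorgans corresponds to a recombination frequency of 0.360.
The F1 is AL VI / al vi, so AL VI is a parental gamete class with expected frequency (1 − r)/2 = 0.640/2 = 0.3200.
Expected number = 0.3200 × 400 = 128.00 ≈ 128.

128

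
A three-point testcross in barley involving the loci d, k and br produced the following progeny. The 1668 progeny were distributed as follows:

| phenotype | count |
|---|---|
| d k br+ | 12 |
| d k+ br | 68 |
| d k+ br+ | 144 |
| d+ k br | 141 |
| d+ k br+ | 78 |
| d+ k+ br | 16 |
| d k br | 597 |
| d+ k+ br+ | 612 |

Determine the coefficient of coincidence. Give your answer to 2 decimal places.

0.86

The two most frequent reciprocal classes, d+ k+ br+ and d k br, are the parental types, so the F1 was d+ k+ br+ / d k br.
The two rarest classes, d+ k+ br and d k br+, are the double crossovers. Comparing them with the parentals, only the br allele has switched, so br is the middle locus and the order is k – br – d.
k–br: (146 + 28)/1668 = 0.1043; br–d: (285 + 28)/1668 = 0.1876.
Expected DCO frequency = 0.1043 × 0.1876 ≈ 0.01957; observed = 28/1668 ≈ 0.01679.
Coefficient of coincidence = 0.01679/0.01957 ≈ 0.86.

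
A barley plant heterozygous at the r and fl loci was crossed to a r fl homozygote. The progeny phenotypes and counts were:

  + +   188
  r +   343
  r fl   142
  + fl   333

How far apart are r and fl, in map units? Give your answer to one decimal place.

The two most frequent classes, + fl (333) and r + (343), are the parental types, so the F1 was + fl / r +.
The recombinant classes are + + and r fl: 188 + 142 = 330.
Recombination frequency = 330/1006 = 0.3280 ≈ 32.8%, i.e. 32.8 map units.

32.8 map units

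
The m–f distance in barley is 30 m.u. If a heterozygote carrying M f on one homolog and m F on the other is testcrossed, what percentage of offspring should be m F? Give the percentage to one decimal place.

A map distance of 30 m.u. corresponds to a recombination frequency of 0.300.
The F1 is M f / m F, so m F is a parental gamete class with expected frequency (1 − r)/2 = 0.700/2 = 0.3500.
That is 0.3500 = 35.0% of the progeny.

35.0%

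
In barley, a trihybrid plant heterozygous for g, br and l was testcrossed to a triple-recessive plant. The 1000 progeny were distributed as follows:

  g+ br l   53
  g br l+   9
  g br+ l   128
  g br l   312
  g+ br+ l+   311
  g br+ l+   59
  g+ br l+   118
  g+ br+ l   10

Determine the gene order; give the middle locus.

l

The two most frequent reciprocal classes, g+ br+ l+ and g br l, are the parental types, so the F1 was g+ br+ l+ / g br l.
The two rarest classes, g+ br+ l and g br l+, are the double crossovers. Comparing them with the parentals, only the l allele has switched, so l is the middle locus and the order is g – l – br.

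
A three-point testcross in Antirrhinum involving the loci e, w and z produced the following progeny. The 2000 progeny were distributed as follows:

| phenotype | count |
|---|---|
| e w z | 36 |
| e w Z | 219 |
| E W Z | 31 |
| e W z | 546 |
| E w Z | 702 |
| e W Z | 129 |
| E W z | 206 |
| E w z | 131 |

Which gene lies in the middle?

The two most frequent reciprocal classes, E w Z and e W z, are the parental types, so the F1 was E w Z / e W z.
The two rarest classes, E W Z and e w z, are the double crossovers. Comparing them with the parentals, only the w allele has switched, so w is the middle locus and the order is e – w – z.

w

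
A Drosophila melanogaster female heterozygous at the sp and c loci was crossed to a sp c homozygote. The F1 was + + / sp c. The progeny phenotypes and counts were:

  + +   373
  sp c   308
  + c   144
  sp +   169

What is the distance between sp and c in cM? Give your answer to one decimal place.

The recombinant classes are + c and sp +: 144 + 169 = 313.
Recombination frequency = 313/994 = 0.3149 ≈ 31.5%, i.e. 31.5 cM.

31.5 cM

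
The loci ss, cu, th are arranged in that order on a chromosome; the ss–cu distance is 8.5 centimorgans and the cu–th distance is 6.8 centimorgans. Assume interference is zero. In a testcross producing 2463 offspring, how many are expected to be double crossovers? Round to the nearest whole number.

14

Map distances give recombination frequencies of 0.085 and 0.068 for the two intervals.
With no interference, expected double-crossover frequency = 0.085 × 0.068 = 0.00578.
Expected number = 0.00578 × 2463 = 14.24 ≈ 14.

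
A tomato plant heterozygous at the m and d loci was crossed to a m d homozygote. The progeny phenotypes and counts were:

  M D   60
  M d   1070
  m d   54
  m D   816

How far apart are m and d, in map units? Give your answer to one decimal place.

5.7 map units

The two most frequent classes, M d (1070) and m D (816), are the parental types, so the F1 was M d / m D.
The recombinant classes are M D and m d: 60 + 54 = 114.
Recombination frequency = 114/2000 = 0.0570 ≈ 5.7%, i.e. 5.7 map units.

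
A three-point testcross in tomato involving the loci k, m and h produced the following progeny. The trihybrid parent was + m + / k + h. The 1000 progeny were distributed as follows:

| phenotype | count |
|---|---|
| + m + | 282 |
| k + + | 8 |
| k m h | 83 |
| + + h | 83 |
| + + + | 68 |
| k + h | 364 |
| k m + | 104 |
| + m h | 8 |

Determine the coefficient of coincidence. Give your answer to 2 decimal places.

The two rarest classes, + m h and k + +, are the double crossovers. Comparing them with the parentals, only the h allele has switched, so h is the middle locus and the order is k – h – m.
k–h: (187 + 16)/1000 = 0.2030; h–m: (151 + 16)/1000 = 0.1670.
Expected DCO frequency = 0.2030 × 0.1670 ≈ 0.03390; observed = 16/1000 ≈ 0.01600.
Coefficient of coincidence = 0.01600/0.03390 ≈ 0.47.

0.47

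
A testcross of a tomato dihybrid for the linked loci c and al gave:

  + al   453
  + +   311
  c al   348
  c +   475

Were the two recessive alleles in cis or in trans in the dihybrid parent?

The two most frequent classes are + al (453) and c + (475); these are the parental (non-recombinant) types.
So the F1 carried + al on one chromosome and c + on the other — the recessive alleles are on opposite chromosomes (trans / repulsion).

trans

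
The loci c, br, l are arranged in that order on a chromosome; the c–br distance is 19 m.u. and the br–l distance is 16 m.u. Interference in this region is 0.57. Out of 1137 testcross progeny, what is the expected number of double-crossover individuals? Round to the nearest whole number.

15

Map distances give recombination frequencies of 0.190 and 0.160 for the two intervals.
With interference 0.57 (so coincidence = 0.43), expected double-crossover frequency = 0.190 × 0.160 × 0.43 = 0.01307.
Expected number = 0.01307 × 1137 = 14.86 ≈ 15.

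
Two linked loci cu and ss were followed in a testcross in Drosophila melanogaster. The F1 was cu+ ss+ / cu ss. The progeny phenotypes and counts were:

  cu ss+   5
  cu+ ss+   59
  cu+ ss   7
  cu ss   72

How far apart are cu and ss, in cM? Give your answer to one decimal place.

The recombinant classes are cu+ ss and cu ss+: 7 + 5 = 12.
Recombination frequency = 12/143 = 0.0839 ≈ 8.4%, i.e. 8.4 cM.

8.4 cM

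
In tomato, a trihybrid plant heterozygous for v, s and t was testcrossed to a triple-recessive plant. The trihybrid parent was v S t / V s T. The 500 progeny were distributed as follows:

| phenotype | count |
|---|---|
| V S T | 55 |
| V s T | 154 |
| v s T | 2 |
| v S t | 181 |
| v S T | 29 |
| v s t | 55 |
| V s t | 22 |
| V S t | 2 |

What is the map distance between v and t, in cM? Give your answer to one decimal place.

The two rarest classes, V S t and v s T, are the double crossovers. Comparing them with the parentals, only the v allele has switched, so v is the middle locus and the order is t – v – s.
Crossovers in the t–v interval produce the single-crossover classes v S T and V s t (29 + 22 = 51) plus the double crossovers (4).
RF(t–v) = (51 + 4) / 500 = 55/500 = 0.1100 → 11.0 cM.

11.0 cM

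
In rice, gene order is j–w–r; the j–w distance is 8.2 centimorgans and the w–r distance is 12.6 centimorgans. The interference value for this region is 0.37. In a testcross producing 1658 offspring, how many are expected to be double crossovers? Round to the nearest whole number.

11

Map distances give recombination frequencies of 0.082 and 0.126 for the two intervals.
With interference 0.37 (so coincidence = 0.63), expected double-crossover frequency = 0.082 × 0.126 × 0.63 = 0.00651.
Expected number = 0.00651 × 1658 = 10.79 ≈ 11.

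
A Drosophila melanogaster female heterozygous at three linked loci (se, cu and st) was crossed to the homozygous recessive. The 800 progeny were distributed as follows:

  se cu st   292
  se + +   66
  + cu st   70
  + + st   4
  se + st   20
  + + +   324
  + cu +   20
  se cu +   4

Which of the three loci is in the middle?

The two most frequent reciprocal classes, + + + and se cu st, are the parental types, so the F1 was + + + / se cu st.
The two rarest classes, + + st and se cu +, are the double crossovers. Comparing them with the parentals, only the st allele has switched, so st is the middle locus and the order is se – st – cu.

st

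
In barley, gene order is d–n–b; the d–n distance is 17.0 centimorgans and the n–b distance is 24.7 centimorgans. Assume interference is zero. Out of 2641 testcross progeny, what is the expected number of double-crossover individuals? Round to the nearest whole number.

111

Map distances give recombination frequencies of 0.170 and 0.247 for the two intervals.
With no interference, expected double-crossover frequency = 0.170 × 0.247 = 0.04199.
Expected number = 0.04199 × 2641 = 110.90 ≈ 111.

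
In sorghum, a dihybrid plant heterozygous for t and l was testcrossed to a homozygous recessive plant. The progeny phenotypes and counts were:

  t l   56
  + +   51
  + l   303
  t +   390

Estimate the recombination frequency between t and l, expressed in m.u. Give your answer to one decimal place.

13.4 m.u.

The two most frequent classes, + l (303) and t + (390), are the parental types, so the F1 was + l / t +.
The recombinant classes are + + and t l: 51 + 56 = 107.
Recombination frequency = 107/800 = 0.1338 ≈ 13.4%, i.e. 13.4 m.u.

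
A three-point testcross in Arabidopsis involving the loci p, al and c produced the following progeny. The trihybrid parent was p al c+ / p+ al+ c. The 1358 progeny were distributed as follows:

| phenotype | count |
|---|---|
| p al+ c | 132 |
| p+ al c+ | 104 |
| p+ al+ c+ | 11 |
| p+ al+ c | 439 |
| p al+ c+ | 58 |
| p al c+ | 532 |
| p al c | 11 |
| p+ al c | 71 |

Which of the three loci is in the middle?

c

The two rarest classes, p al c and p+ al+ c+, are the double crossovers. Comparing them with the parentals, only the c allele has switched, so c is the middle locus and the order is al – c – p.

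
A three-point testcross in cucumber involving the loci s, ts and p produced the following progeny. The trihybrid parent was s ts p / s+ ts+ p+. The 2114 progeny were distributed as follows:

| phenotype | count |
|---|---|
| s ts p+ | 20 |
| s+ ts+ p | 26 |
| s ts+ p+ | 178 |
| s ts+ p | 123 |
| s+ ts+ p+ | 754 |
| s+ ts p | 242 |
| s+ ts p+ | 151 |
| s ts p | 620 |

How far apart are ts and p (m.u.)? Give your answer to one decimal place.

The two rarest classes, s ts p+ and s+ ts+ p, are the double crossovers. Comparing them with the parentals, only the p allele has switched, so p is the middle locus and the order is s – p – ts.
Crossovers in the p–ts interval produce the single-crossover classes s ts+ p and s+ ts p+ (123 + 151 = 274) plus the double crossovers (46).
RF(p–ts) = (274 + 46) / 2114 = 320/2114 = 0.1514 → 15.1 m.u.

15.1 m.u.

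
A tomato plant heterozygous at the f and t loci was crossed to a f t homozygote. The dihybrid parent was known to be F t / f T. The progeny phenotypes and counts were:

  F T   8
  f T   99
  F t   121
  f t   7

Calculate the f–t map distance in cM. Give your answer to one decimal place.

The recombinant classes are F T and f t: 8 + 7 = 15.
Recombination frequency = 15/235 = 0.0638 ≈ 6.4%, i.e. 6.4 cM.

6.4 cM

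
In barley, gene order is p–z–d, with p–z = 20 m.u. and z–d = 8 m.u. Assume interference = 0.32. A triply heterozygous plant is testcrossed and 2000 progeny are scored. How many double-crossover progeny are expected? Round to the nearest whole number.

22

Map distances give recombination frequencies of 0.200 and 0.080 for the two intervals.
With interference 0.32 (so coincidence = 0.68), expected double-crossover frequency = 0.200 × 0.080 × 0.68 = 0.01088.
Expected number = 0.01088 × 2000 = 21.76 ≈ 22.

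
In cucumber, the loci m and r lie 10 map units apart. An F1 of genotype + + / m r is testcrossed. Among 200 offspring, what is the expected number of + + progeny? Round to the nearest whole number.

A map distance of 10 map units corresponds to a recombination frequency of 0.100.
The F1 is + + / m r, so + + is a parental gamete class with expected frequency (1 − r)/2 = 0.900/2 = 0.4500.
Expected number = 0.4500 × 200 = 90.00 ≈ 90.

90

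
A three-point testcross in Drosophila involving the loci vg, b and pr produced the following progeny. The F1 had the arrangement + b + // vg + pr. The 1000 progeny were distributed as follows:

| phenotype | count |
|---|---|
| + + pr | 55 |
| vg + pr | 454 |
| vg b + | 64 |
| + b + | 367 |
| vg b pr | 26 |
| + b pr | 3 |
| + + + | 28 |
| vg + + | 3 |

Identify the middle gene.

The two rarest classes, + b pr and vg + +, are the double crossovers. Comparing them with the parentals, only the pr allele has switched, so pr is the middle locus and the order is b – pr – vg.

pr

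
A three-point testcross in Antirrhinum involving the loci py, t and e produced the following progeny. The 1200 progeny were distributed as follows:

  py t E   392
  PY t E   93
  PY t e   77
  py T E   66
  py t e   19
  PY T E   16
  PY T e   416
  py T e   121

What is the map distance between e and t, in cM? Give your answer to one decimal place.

The two most frequent reciprocal classes, PY T e and py t E, are the parental types, so the F1 was PY T e / py t E.
The two rarest classes, PY T E and py t e, are the double crossovers. Comparing them with the parentals, only the e allele has switched, so e is the middle locus and the order is py – e – t.
Crossovers in the e–t interval produce the single-crossover classes PY t e and py T E (77 + 66 = 143) plus the double crossovers (35).
RF(e–t) = (143 + 35) / 1200 = 178/1200 = 0.1483 → 14.8 cM.

14.8 cM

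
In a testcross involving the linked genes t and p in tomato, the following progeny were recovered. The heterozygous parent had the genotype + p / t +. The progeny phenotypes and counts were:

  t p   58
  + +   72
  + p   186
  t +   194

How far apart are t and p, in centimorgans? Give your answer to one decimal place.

25.5 centimorgans

The recombinant classes are + + and t p: 72 + 58 = 130.
Recombination frequency = 130/510 = 0.2549 ≈ 25.5%, i.e. 25.5 centimorgans.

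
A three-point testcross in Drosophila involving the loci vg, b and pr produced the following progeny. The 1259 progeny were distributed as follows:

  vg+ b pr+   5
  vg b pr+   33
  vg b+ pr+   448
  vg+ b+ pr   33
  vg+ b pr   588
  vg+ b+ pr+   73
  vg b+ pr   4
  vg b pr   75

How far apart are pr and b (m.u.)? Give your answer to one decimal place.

6.0 m.u.

The two most frequent reciprocal classes, vg+ b pr and vg b+ pr+, are the parental types, so the F1 was vg+ b pr / vg b+ pr+.
The two rarest classes, vg+ b pr+ and vg b+ pr, are the double crossovers. Comparing them with the parentals, only the pr allele has switched, so pr is the middle locus and the order is b – pr – vg.
Crossovers in the b–pr interval produce the single-crossover classes vg+ b+ pr and vg b pr+ (33 + 33 = 66) plus the double crossovers (9).
RF(b–pr) = (66 + 9) / 1259 = 75/1259 = 0.0596 → 6.0 m.u.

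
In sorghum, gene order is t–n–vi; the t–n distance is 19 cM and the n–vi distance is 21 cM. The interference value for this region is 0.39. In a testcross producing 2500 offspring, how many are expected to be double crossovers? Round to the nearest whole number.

Map distances give recombination frequencies of 0.190 and 0.210 for the two intervals.
With interference 0.39 (so coincidence = 0.61), expected double-crossover frequency = 0.190 × 0.210 × 0.61 = 0.02434.
Expected number = 0.02434 × 2500 = 60.85 ≈ 61.

61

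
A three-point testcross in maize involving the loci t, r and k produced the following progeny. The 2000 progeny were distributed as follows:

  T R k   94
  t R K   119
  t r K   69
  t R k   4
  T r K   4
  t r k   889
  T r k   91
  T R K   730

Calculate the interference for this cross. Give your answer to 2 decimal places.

The two most frequent reciprocal classes, t r k and T R K, are the parental types, so the F1 was t r k / T R K.
The two rarest classes, t R k and T r K, are the double crossovers. Comparing them with the parentals, only the r allele has switched, so r is the middle locus and the order is k – r – t.
k–r: (163 + 8)/2000 = 0.0855; r–t: (210 + 8)/2000 = 0.1090.
Expected DCO frequency = 0.0855 × 0.1090 ≈ 0.00932; observed = 8/2000 ≈ 0.00400.
Coefficient of coincidence = 0.00400/0.00932 ≈ 0.43; interference = 1 − 0.43 = 0.57.

0.57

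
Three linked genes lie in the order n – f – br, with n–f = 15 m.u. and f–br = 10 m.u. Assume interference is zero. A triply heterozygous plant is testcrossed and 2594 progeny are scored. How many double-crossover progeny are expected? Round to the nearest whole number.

Map distances give recombination frequencies of 0.150 and 0.100 for the two intervals.
With no interference, expected double-crossover frequency = 0.150 × 0.100 = 0.01500.
Expected number = 0.01500 × 2594 = 38.91 ≈ 39.

39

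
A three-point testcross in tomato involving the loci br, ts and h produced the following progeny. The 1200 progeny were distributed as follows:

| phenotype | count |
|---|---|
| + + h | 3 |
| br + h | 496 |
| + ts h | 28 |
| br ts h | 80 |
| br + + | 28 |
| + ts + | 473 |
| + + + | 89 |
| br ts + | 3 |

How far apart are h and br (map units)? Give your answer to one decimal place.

5.2 map units

The two most frequent reciprocal classes, br + h and + ts +, are the parental types, so the F1 was br + h / + ts +.
The two rarest classes, + + h and br ts +, are the double crossovers. Comparing them with the parentals, only the br allele has switched, so br is the middle locus and the order is ts – br – h.
Crossovers in the br–h interval produce the single-crossover classes br + + and + ts h (28 + 28 = 56) plus the double crossovers (6).
RF(br–h) = (56 + 6) / 1200 = 62/1200 = 0.0517 → 5.2 map units.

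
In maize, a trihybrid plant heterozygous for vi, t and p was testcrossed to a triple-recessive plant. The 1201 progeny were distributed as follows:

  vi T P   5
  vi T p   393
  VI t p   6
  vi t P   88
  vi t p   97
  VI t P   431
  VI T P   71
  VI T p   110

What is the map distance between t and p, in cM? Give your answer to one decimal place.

The two most frequent reciprocal classes, VI t P and vi T p, are the parental types, so the F1 was VI t P / vi T p.
The two rarest classes, VI t p and vi T P, are the double crossovers. Comparing them with the parentals, only the p allele has switched, so p is the middle locus and the order is vi – p – t.
Crossovers in the p–t interval produce the single-crossover classes VI T P and vi t p (71 + 97 = 168) plus the double crossovers (11).
RF(p–t) = (168 + 11) / 1201 = 179/1201 = 0.1490 → 14.9 cM.

14.9 cM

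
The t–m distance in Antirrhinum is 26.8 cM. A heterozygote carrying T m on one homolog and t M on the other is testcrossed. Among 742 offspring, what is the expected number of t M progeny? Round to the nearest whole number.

A map distance of 26.8 cM corresponds to a recombination frequency of 0.268.
The F1 is T m / t M, so t M is a parental gamete class with expected frequency (1 − r)/2 = 0.732/2 = 0.3660.
Expected number = 0.3660 × 742 = 271.57 ≈ 272.

272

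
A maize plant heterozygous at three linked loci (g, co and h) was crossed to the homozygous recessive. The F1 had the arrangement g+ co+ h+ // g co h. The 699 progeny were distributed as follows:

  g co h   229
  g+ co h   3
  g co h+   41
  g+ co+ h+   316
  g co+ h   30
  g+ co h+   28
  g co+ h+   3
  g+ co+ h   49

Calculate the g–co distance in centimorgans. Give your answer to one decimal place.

The two rarest classes, g co+ h+ and g+ co h, are the double crossovers. Comparing them with the parentals, only the g allele has switched, so g is the middle locus and the order is co – g – h.
Crossovers in the co–g interval produce the single-crossover classes g+ co h+ and g co+ h (28 + 30 = 58) plus the double crossovers (6).
RF(co–g) = (58 + 6) / 699 = 64/699 = 0.0916 → 9.2 centimorgans.

9.2 centimorgans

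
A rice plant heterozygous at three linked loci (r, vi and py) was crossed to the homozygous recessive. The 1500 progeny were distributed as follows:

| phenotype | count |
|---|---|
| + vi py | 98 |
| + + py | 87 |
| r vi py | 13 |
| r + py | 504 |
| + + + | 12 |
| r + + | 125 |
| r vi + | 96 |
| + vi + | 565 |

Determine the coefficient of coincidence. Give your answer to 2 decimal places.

0.73

The two most frequent reciprocal classes, + vi + and r + py, are the parental types, so the F1 was + vi + / r + py.
The two rarest classes, + + + and r vi py, are the double crossovers. Comparing them with the parentals, only the vi allele has switched, so vi is the middle locus and the order is py – vi – r.
py–vi: (223 + 25)/1500 = 0.1653; vi–r: (183 + 25)/1500 = 0.1387.
Expected DCO frequency = 0.1653 × 0.1387 ≈ 0.02293; observed = 25/1500 ≈ 0.01667.
Coefficient of coincidence = 0.01667/0.02293 ≈ 0.73.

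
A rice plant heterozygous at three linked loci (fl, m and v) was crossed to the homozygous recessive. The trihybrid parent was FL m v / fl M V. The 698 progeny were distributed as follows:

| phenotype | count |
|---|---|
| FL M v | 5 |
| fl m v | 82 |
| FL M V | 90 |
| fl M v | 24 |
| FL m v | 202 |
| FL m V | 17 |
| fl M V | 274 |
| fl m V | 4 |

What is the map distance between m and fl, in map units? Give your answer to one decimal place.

The two rarest classes, FL M v and fl m V, are the double crossovers. Comparing them with the parentals, only the m allele has switched, so m is the middle locus and the order is v – m – fl.
Crossovers in the m–fl interval produce the single-crossover classes fl m v and FL M V (82 + 90 = 172) plus the double crossovers (9).
RF(m–fl) = (172 + 9) / 698 = 181/698 = 0.2593 → 25.9 map units.

25.9 map units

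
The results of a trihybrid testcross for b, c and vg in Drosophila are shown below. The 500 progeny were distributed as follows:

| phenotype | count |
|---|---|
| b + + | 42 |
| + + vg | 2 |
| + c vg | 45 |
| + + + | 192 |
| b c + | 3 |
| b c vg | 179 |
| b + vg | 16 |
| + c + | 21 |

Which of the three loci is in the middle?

The two most frequent reciprocal classes, b c vg and + + +, are the parental types, so the F1 was b c vg / + + +.
The two rarest classes, b c + and + + vg, are the double crossovers. Comparing them with the parentals, only the vg allele has switched, so vg is the middle locus and the order is c – vg – b.

vg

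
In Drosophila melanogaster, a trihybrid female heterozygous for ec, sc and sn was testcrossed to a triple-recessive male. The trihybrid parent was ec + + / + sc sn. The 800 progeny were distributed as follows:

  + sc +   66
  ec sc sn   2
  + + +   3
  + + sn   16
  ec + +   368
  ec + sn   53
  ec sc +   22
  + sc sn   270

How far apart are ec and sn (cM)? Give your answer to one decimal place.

15.5 cM

The two rarest classes, + + + and ec sc sn, are the double crossovers. Comparing them with the parentals, only the ec allele has switched, so ec is the middle locus and the order is sn – ec – sc.
Crossovers in the sn–ec interval produce the single-crossover classes ec + sn and + sc + (53 + 66 = 119) plus the double crossovers (5).
RF(sn–ec) = (119 + 5) / 800 = 124/800 = 0.1550 → 15.5 cM.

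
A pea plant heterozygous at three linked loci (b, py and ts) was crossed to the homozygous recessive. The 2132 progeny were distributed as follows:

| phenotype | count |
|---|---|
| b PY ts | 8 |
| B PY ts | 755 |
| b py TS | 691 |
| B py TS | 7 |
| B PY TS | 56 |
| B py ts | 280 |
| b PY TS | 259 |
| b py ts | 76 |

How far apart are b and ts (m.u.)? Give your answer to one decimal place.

6.9 m.u.

The two most frequent reciprocal classes, B PY ts and b py TS, are the parental types, so the F1 was B PY ts / b py TS.
The two rarest classes, b PY ts and B py TS, are the double crossovers. Comparing them with the parentals, only the b allele has switched, so b is the middle locus and the order is ts – b – py.
Crossovers in the ts–b interval produce the single-crossover classes B PY TS and b py ts (56 + 76 = 132) plus the double crossovers (15).
RF(ts–b) = (132 + 15) / 2132 = 147/2132 = 0.0689 → 6.9 m.u.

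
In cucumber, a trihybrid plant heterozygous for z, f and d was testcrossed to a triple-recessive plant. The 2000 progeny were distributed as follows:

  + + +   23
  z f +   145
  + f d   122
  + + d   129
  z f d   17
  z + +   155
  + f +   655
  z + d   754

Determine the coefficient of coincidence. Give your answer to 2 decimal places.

The two most frequent reciprocal classes, + f + and z + d, are the parental types, so the F1 was + f + / z + d.
The two rarest classes, + + + and z f d, are the double crossovers. Comparing them with the parentals, only the f allele has switched, so f is the middle locus and the order is d – f – z.
d–f: (277 + 40)/2000 = 0.1585; f–z: (274 + 40)/2000 = 0.1570.
Expected DCO frequency = 0.1585 × 0.1570 ≈ 0.02488; observed = 40/2000 ≈ 0.02000.
Coefficient of coincidence = 0.02000/0.02488 ≈ 0.80.

0.80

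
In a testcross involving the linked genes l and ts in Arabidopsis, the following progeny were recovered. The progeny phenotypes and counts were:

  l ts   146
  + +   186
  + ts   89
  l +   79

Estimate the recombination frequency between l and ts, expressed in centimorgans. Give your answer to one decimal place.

33.6 centimorgans

The two most frequent classes, + + (186) and l ts (146), are the parental types, so the F1 was + + / l ts.
The recombinant classes are + ts and l +: 89 + 79 = 168.
Recombination frequency = 168/500 = 0.3360 ≈ 33.6%, i.e. 33.6 centimorgans.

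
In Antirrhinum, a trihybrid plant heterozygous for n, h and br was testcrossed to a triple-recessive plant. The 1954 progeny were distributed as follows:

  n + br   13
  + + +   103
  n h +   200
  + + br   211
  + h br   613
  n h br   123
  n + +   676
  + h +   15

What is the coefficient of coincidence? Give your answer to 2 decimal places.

The two most frequent reciprocal classes, + h br and n + +, are the parental types, so the F1 was + h br / n + +.
The two rarest classes, + h + and n + br, are the double crossovers. Comparing them with the parentals, only the br allele has switched, so br is the middle locus and the order is n – br – h.
n–br: (226 + 28)/1954 = 0.1300; br–h: (411 + 28)/1954 = 0.2247.
Expected DCO frequency = 0.1300 × 0.2247 ≈ 0.02921; observed = 28/1954 ≈ 0.01433.
Coefficient of coincidence = 0.01433/0.02921 ≈ 0.49.

0.49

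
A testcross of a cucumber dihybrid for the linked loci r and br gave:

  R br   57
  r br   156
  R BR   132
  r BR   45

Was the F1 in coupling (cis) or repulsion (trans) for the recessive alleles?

The two most frequent classes are R BR (132) and r br (156); these are the parental (non-recombinant) types.
So the F1 carried R BR on one chromosome and r br on the other — the recessive alleles are on the same chromosome (cis / coupling).

cis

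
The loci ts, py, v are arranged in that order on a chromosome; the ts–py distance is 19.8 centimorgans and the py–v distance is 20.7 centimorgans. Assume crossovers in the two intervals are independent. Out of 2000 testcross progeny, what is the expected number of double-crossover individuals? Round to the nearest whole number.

82

Map distances give recombination frequencies of 0.198 and 0.207 for the two intervals.
With no interference, expected double-crossover frequency = 0.198 × 0.207 = 0.04099.
Expected number = 0.04099 × 2000 = 81.97 ≈ 82.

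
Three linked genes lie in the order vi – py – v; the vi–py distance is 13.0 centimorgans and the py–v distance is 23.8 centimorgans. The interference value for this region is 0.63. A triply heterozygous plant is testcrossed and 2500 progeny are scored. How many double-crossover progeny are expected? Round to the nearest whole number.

Map distances give recombination frequencies of 0.130 and 0.238 for the two intervals.
With interference 0.63 (so coincidence = 0.37), expected double-crossover frequency = 0.130 × 0.238 × 0.37 = 0.01145.
Expected number = 0.01145 × 2500 = 28.62 ≈ 29.

29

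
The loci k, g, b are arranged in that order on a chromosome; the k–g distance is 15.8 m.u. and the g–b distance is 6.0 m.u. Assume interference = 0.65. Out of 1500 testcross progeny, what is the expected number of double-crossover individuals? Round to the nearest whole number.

5

Map distances give recombination frequencies of 0.158 and 0.060 for the two intervals.
With interference 0.65 (so coincidence = 0.35), expected double-crossover frequency = 0.158 × 0.060 × 0.35 = 0.00332.
Expected number = 0.00332 × 1500 = 4.98 ≈ 5.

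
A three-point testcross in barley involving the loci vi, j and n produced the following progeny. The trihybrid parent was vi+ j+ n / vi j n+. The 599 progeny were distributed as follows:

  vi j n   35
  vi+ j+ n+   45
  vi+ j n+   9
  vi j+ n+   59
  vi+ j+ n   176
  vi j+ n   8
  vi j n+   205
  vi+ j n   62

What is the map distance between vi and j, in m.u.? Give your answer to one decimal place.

The two rarest classes, vi j+ n and vi+ j n+, are the double crossovers. Comparing them with the parentals, only the vi allele has switched, so vi is the middle locus and the order is n – vi – j.
Crossovers in the vi–j interval produce the single-crossover classes vi+ j n and vi j+ n+ (62 + 59 = 121) plus the double crossovers (17).
RF(vi–j) = (121 + 17) / 599 = 138/599 = 0.2304 → 23.0 m.u.

23.0 m.u.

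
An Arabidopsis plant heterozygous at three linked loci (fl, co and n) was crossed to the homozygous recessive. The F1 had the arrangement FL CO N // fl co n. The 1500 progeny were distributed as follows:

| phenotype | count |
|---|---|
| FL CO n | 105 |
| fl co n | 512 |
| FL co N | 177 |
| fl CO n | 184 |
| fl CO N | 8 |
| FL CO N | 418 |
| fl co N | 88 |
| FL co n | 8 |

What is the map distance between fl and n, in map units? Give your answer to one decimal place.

The two rarest classes, fl CO N and FL co n, are the double crossovers. Comparing them with the parentals, only the fl allele has switched, so fl is the middle locus and the order is n – fl – co.
Crossovers in the n–fl interval produce the single-crossover classes FL CO n and fl co N (105 + 88 = 193) plus the double crossovers (16).
RF(n–fl) = (193 + 16) / 1500 = 209/1500 = 0.1393 → 13.9 map units.

13.9 map units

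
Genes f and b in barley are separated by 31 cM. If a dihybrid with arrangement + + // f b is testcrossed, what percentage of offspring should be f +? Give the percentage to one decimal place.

A map distance of 31 cM corresponds to a recombination frequency of 0.310.
The F1 is + + / f b, so f + is a recombinant gamete class with expected frequency r/2 = 0.310/2 = 0.1550.
That is 0.1550 = 15.5% of the progeny.

15.5%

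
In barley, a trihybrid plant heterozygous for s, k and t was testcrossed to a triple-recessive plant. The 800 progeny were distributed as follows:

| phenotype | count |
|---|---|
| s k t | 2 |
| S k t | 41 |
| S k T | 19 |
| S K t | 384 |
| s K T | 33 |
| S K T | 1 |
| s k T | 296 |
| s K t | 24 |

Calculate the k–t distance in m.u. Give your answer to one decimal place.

The two most frequent reciprocal classes, S K t and s k T, are the parental types, so the F1 was S K t / s k T.
The two rarest classes, S K T and s k t, are the double crossovers. Comparing them with the parentals, only the t allele has switched, so t is the middle locus and the order is s – t – k.
Crossovers in the t–k interval produce the single-crossover classes S k t and s K T (41 + 33 = 74) plus the double crossovers (3).
RF(t–k) = (74 + 3) / 800 = 77/800 = 0.0963 → 9.6 m.u.

9.6 m.u.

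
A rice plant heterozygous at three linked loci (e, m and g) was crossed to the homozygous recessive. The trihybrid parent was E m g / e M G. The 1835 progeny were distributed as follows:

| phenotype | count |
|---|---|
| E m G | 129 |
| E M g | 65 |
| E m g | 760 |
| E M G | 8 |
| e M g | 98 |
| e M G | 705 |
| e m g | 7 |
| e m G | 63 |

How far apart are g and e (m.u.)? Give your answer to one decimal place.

13.2 m.u.

The two rarest classes, e m g and E M G, are the double crossovers. Comparing them with the parentals, only the e allele has switched, so e is the middle locus and the order is m – e – g.
Crossovers in the e–g interval produce the single-crossover classes E m G and e M g (129 + 98 = 227) plus the double crossovers (15).
RF(e–g) = (227 + 15) / 1835 = 242/1835 = 0.1319 → 13.2 m.u.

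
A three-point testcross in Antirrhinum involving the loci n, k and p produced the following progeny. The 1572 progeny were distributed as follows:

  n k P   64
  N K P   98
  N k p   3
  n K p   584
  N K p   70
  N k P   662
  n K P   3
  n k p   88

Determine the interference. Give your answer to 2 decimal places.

0.65

The two most frequent reciprocal classes, n K p and N k P, are the parental types, so the F1 was n K p / N k P.
The two rarest classes, n K P and N k p, are the double crossovers. Comparing them with the parentals, only the p allele has switched, so p is the middle locus and the order is n – p – k.
n–p: (134 + 6)/1572 = 0.0891; p–k: (186 + 6)/1572 = 0.1221.
Expected DCO frequency = 0.0891 × 0.1221 ≈ 0.01088; observed = 6/1572 ≈ 0.00382.
Coefficient of coincidence = 0.00382/0.01088 ≈ 0.35; interference = 1 − 0.35 = 0.65.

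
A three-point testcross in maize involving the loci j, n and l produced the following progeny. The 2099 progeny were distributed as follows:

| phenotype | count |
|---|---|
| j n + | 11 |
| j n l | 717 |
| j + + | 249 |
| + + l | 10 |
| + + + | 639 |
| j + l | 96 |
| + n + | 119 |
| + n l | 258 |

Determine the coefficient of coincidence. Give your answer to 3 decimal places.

The two most frequent reciprocal classes, + + + and j n l, are the parental types, so the F1 was + + + / j n l.
The two rarest classes, + + l and j n +, are the double crossovers. Comparing them with the parentals, only the l allele has switched, so l is the middle locus and the order is j – l – n.
j–l: (507 + 21)/2099 = 0.2515; l–n: (215 + 21)/2099 = 0.1124.
Expected DCO frequency = 0.2515 × 0.1124 ≈ 0.02827; observed = 21/2099 ≈ 0.01000.
Coefficient of coincidence = 0.01000/0.02827 ≈ 0.354.

0.354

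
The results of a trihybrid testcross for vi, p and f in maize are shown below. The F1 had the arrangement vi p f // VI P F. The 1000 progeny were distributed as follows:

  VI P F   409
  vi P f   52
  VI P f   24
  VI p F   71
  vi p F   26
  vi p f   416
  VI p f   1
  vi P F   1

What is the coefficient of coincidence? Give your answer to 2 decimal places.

0.31

The two rarest classes, VI p f and vi P F, are the double crossovers. Comparing them with the parentals, only the vi allele has switched, so vi is the middle locus and the order is p – vi – f.
p–vi: (123 + 2)/1000 = 0.1250; vi–f: (50 + 2)/1000 = 0.0520.
Expected DCO frequency = 0.1250 × 0.0520 ≈ 0.00650; observed = 2/1000 ≈ 0.00200.
Coefficient of coincidence = 0.00200/0.00650 ≈ 0.31.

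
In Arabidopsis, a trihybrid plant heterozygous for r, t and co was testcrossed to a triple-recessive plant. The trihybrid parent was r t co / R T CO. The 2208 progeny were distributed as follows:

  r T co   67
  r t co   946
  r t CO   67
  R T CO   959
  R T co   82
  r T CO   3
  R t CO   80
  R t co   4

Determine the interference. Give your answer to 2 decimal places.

0.36

The two rarest classes, R t co and r T CO, are the double crossovers. Comparing them with the parentals, only the r allele has switched, so r is the middle locus and the order is co – r – t.
co–r: (149 + 7)/2208 = 0.0707; r–t: (147 + 7)/2208 = 0.0697.
Expected DCO frequency = 0.0707 × 0.0697 ≈ 0.00493; observed = 7/2208 ≈ 0.00317.
Coefficient of coincidence = 0.00317/0.00493 ≈ 0.64; interference = 1 − 0.64 = 0.36.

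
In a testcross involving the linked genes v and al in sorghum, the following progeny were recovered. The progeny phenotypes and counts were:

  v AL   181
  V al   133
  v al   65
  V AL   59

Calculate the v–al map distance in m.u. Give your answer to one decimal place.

The two most frequent classes, V al (133) and v AL (181), are the parental types, so the F1 was V al / v AL.
The recombinant classes are V AL and v al: 59 + 65 = 124.
Recombination frequency = 124/438 = 0.2831 ≈ 28.3%, i.e. 28.3 m.u.

28.3 m.u.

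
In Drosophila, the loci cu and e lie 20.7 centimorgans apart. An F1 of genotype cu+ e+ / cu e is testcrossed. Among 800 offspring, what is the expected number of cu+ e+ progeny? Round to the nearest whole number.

317

A map distance of 20.7 centimorgans corresponds to a recombination frequency of 0.207.
The F1 is cu+ e+ / cu e, so cu+ e+ is a parental gamete class with expected frequency (1 − r)/2 = 0.793/2 = 0.3965.
Expected number = 0.3965 × 800 = 317.20 ≈ 317.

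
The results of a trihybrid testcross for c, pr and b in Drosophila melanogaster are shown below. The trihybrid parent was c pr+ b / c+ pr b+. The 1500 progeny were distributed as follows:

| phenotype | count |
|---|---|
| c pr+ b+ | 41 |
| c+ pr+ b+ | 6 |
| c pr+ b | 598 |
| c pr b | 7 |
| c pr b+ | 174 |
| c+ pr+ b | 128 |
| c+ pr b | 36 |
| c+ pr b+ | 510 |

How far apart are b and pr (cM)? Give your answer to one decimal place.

6.0 cM

The two rarest classes, c pr b and c+ pr+ b+, are the double crossovers. Comparing them with the parentals, only the pr allele has switched, so pr is the middle locus and the order is b – pr – c.
Crossovers in the b–pr interval produce the single-crossover classes c pr+ b+ and c+ pr b (41 + 36 = 77) plus the double crossovers (13).
RF(b–pr) = (77 + 13) / 1500 = 90/1500 = 0.0600 → 6.0 cM.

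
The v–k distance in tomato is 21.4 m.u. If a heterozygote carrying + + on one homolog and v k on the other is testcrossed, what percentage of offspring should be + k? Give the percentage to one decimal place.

10.7%

A map distance of 21.4 m.u. corresponds to a recombination frequency of 0.214.
The F1 is + + / v k, so + k is a recombinant gamete class with expected frequency r/2 = 0.214/2 = 0.1070.
That is 0.1070 = 10.7% of the progeny.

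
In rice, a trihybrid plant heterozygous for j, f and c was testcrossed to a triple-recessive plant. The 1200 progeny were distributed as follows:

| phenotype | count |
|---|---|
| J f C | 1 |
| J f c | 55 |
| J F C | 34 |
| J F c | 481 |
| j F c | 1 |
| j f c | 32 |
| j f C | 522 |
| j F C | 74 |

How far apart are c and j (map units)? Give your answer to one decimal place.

The two most frequent reciprocal classes, j f C and J F c, are the parental types, so the F1 was j f C / J F c.
The two rarest classes, J f C and j F c, are the double crossovers. Comparing them with the parentals, only the j allele has switched, so j is the middle locus and the order is f – j – c.
Crossovers in the j–c interval produce the single-crossover classes j f c and J F C (32 + 34 = 66) plus the double crossovers (2).
RF(j–c) = (66 + 2) / 1200 = 68/1200 = 0.0567 → 5.7 map units.

5.7 map units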